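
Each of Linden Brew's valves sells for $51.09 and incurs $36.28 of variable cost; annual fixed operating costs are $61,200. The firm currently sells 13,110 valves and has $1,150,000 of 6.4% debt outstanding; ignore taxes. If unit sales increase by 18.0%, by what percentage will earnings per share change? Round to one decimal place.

+58.9%

Total contribution margin = 13,110 × $14.81 = $194,159.10.
EBIT = $194,159.10 − $61,200 = $132,959.10.
After interest of $73,600.00, pre-tax earnings = $59,359.10.
Degree of combined leverage = contribution ÷ (EBIT − I) = $194,159.10 ÷ $59,359.10 = 3.2709.
EPS therefore changes by 3.2709 × (+18.0%) = +58.9%.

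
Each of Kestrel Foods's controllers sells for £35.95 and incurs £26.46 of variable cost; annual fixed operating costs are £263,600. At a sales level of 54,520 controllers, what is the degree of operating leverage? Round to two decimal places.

2.04

At 54,520 units, contribution = 54,520 × £9.49 = £517,394.80.
Subtracting fixed costs: EBIT = £517,394.80 − £263,600 = £253,794.80.
Degree of operating leverage = £517,394.80 / £253,794.80 = 2.0386.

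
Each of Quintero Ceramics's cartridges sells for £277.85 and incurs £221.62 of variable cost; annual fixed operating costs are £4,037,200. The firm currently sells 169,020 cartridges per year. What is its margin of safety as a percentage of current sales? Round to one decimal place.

57.5%

Each unit contributes £277.85 − £221.62 = £56.23. Break-even units = £4,037,200 ÷ £56.23 = 71,797.97; break-even revenue = 71,797.97 × £277.85 = £19,949,066.69.
Actual sales revenue = 169,020 × £277.85 = £46,962,207.00.
Margin of safety = (£46,962,207.00 − £19,949,066.69) ÷ £46,962,207.00 = 57.5%.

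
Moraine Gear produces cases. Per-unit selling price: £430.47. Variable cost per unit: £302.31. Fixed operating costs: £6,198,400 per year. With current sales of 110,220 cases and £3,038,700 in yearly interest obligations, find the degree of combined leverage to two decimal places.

2.89

Contribution at this volume is 110,220 × £128.16 = £14,125,795.20.
EBIT = £14,125,795.20 − £6,198,400 = £7,927,395.20. Interest = £3,038,700.00, so EBIT − I = £4,888,695.20.
Degree of total leverage = total CM / (EBIT − interest) = £14,125,795.20 / £4,888,695.20 = 2.8895.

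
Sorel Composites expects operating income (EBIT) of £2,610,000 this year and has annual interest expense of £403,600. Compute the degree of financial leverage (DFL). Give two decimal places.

1.18

Annual interest charges come to £403,600.00.
DFL = EBIT ÷ (EBIT − I) = £2,610,000 ÷ (£2,610,000 − £403,600.00) = £2,610,000 ÷ £2,206,400.00 = 1.1829.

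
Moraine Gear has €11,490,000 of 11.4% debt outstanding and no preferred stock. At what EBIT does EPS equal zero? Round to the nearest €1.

€1,309,860

Annual interest = 11.4% × €11,490,000 = €1,309,860.00.
With no preferred dividends, EPS = 0 when EBIT exactly covers interest, so the financial break-even EBIT is €1,309,860.00.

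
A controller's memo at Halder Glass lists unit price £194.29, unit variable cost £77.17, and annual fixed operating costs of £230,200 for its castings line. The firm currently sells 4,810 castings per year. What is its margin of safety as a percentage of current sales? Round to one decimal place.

Unit CM = price − variable cost = £194.29 − £77.17 = £117.12. Break-even units = £230,200 ÷ £117.12 = 1,965.51; break-even revenue = 1,965.51 × £194.29 = £381,878.06.
Current sales = 4,810 × £194.29 = £934,534.90.
Margin of safety = (£934,534.90 − £381,878.06) ÷ £934,534.90 = 59.1%.

59.1%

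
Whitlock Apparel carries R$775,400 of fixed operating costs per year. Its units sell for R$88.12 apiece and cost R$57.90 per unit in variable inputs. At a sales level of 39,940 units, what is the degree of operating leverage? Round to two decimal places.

2.80

Contribution at this volume is 39,940 × R$30.22 = R$1,206,986.80.
Subtracting fixed costs: EBIT = R$1,206,986.80 − R$775,400 = R$431,586.80.
DOL = contribution ÷ EBIT = R$1,206,986.80 ÷ R$431,586.80 = 2.7966.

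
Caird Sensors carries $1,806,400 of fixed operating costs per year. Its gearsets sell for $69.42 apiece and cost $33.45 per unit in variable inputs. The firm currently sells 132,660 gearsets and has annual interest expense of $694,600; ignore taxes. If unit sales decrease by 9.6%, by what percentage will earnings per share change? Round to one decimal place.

-20.2%

Contribution at this volume is 132,660 × $35.97 = $4,771,780.20.
EBIT = $4,771,780.20 − $1,806,400 = $2,965,380.20.
After interest of $694,600.00, pre-tax earnings = $2,270,780.20.
DCL = total CM / (EBIT − I) = $4,771,780.20 / $2,270,780.20 = 2.1014.
%ΔEPS = DCL × %ΔSales = 2.1014 × -9.6% = -20.2%.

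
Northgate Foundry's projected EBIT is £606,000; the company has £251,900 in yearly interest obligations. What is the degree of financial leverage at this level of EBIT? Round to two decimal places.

Interest = £251,900.00.
DFL = EBIT ÷ (EBIT − I) = £606,000 ÷ (£606,000 − £251,900.00) = £606,000 ÷ £354,100.00 = 1.7114.

1.71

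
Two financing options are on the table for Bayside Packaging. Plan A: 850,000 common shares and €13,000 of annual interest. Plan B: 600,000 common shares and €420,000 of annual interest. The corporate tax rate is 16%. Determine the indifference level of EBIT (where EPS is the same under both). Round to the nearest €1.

€1,396,800

At indifference, (EBIT − 13,000)(1 − t)/850,000 = (EBIT − 420,000)(1 − t)/600,000.
Cancelling (1 − t) and cross-multiplying: 600,000·(EBIT − 13,000) = 850,000·(EBIT − 420,000).
EBIT × (850,000 − 600,000) = 420,000 × 850,000 − 13,000 × 600,000 = 349,200,000,000, so EBIT = 349,200,000,000 ÷ 250,000 = 1,396,800.00.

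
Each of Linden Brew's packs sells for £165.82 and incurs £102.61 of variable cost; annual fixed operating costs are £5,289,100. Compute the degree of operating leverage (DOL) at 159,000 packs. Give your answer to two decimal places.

2.11

Contribution at this volume is 159,000 × £63.21 = £10,050,390.00.
Operating income = contribution − fixed costs = £10,050,390.00 − £5,289,100 = £4,761,290.00.
Degree of operating leverage = £10,050,390.00 / £4,761,290.00 = 2.1109.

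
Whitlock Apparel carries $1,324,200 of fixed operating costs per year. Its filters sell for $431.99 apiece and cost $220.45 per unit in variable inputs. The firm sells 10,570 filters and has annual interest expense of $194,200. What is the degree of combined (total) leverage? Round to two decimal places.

At 10,570 units, contribution = 10,570 × $211.54 = $2,235,977.80.
Operating income = contribution − fixed costs = $2,235,977.80 − $1,324,200 = $911,777.80. Interest = $194,200.00.
DOL = $2,235,977.80 ÷ $911,777.80 = 2.4523; DFL = $911,777.80 ÷ $717,577.80 = 1.2706.
DCL = DOL × DFL = 2.4523 × 1.2706 = 3.1159.

3.12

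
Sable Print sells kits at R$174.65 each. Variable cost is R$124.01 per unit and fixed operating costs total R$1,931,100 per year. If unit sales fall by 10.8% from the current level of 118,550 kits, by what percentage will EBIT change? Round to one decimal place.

-15.9%

At 118,550 units, contribution = 118,550 × R$50.64 = R$6,003,372.00.
EBIT = R$6,003,372.00 − R$1,931,100 = R$4,072,272.00.
DOL = contribution ÷ EBIT = R$6,003,372.00 ÷ R$4,072,272.00 = 1.4742.
%ΔEBIT = DOL × %ΔSales = 1.4742 × -10.8% = -15.9%.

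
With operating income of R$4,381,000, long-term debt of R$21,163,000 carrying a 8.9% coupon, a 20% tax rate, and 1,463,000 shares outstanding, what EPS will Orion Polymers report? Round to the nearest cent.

R$1.37

Pre-tax income = R$4,381,000 − R$1,883,507.00 = R$2,497,493.00.
After tax at 20%: net income = R$2,497,493.00 × 0.80 = R$1,997,994.40.
Per share: R$1,997,994.40 / 1,463,000 shares = R$1.37.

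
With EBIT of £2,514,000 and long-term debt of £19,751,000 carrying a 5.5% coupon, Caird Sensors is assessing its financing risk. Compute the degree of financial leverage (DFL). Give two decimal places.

1.76

Annual interest charges come to £1,086,305.00.
Degree of financial leverage = EBIT / (EBIT − interest) = £2,514,000 / £1,427,695.00 = 1.7609.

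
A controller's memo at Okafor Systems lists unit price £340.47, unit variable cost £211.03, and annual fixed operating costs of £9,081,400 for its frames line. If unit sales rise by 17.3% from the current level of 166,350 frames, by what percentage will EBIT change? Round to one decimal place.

+29.9%

At 166,350 units, contribution = 166,350 × £129.44 = £21,532,344.00.
EBIT = £21,532,344.00 − £9,081,400 = £12,450,944.00.
DOL = contribution ÷ EBIT = £21,532,344.00 ÷ £12,450,944.00 = 1.7294.
%ΔEBIT = DOL × %ΔSales = 1.7294 × +17.3% = +29.9%.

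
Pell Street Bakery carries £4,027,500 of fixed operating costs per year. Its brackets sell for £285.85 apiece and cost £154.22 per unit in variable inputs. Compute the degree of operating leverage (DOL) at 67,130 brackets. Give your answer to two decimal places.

1.84

Contribution at this volume is 67,130 × £131.63 = £8,836,321.90.
EBIT = £8,836,321.90 − £4,027,500 = £4,808,821.90.
DOL = contribution ÷ EBIT = £8,836,321.90 ÷ £4,808,821.90 = 1.8375.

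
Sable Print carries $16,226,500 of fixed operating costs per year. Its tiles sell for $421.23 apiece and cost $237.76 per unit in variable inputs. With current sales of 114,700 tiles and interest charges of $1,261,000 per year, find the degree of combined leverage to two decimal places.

At 114,700 units, contribution = 114,700 × $183.47 = $21,044,009.00.
Subtracting fixed costs: EBIT = $21,044,009.00 − $16,226,500 = $4,817,509.00. Interest = $1,261,000.00, so EBIT − I = $3,556,509.00.
DCL = contribution ÷ (EBIT − I) = $21,044,009.00 ÷ $3,556,509.00 = 5.9170.

5.92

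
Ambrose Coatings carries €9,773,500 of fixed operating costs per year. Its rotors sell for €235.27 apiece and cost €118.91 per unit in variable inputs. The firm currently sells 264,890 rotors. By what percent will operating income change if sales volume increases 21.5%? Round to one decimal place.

+31.5%

Total contribution margin = 264,890 × €116.36 = €30,822,600.40.
EBIT = €30,822,600.40 − €9,773,500 = €21,049,100.40.
So DOL = total CM / EBIT = €30,822,600.40 / €21,049,100.40 = 1.4643.
So EBIT moves 1.4643 × (+21.5%) = +31.5%.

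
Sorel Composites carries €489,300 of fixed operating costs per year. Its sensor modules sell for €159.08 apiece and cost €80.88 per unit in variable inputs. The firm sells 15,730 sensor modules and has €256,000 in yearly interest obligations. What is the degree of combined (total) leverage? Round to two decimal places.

Total contribution margin = 15,730 × €78.20 = €1,230,086.00.
EBIT = €1,230,086.00 − €489,300 = €740,786.00. Interest = €256,000.00.
DOL = €1,230,086.00 ÷ €740,786.00 = 1.6605; DFL = €740,786.00 ÷ €484,786.00 = 1.5281.
Combined leverage = 1.6605 × 1.5281 = 2.5374.

2.54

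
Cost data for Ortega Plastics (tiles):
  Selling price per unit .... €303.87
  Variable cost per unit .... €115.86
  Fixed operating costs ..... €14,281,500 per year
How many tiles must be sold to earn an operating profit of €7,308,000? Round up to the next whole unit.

114,832 tiles

Unit CM = price − variable cost = €303.87 − €115.86 = €188.01.
Need Q such that Q × €188.01 − €14,281,500 = €7,308,000, i.e. Q = €21,589,500 / €188.01 = 114,831.66 → 114,832.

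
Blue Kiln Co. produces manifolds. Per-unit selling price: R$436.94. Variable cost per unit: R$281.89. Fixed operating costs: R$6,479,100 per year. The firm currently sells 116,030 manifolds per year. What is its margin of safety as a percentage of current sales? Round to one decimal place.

Unit CM = price − variable cost = R$436.94 − R$281.89 = R$155.05. Break-even units = R$6,479,100 ÷ R$155.05 = 41,787.17; break-even revenue = 41,787.17 × R$436.94 = R$18,258,484.06.
Actual sales revenue = 116,030 × R$436.94 = R$50,698,148.20.
Margin of safety = (R$50,698,148.20 − R$18,258,484.06) ÷ R$50,698,148.20 = 64.0%.

64.0%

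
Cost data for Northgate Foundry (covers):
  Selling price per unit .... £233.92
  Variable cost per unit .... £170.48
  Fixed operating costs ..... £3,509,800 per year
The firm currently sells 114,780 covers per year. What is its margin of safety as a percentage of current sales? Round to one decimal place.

51.8%

Unit CM = price − variable cost = £233.92 − £170.48 = £63.44. Break-even units = £3,509,800 ÷ £63.44 = 55,324.72; break-even revenue = 55,324.72 × £233.92 = £12,941,557.63.
Current sales = 114,780 × £233.92 = £26,849,337.60.
Margin of safety = (£26,849,337.60 − £12,941,557.63) ÷ £26,849,337.60 = 51.8%.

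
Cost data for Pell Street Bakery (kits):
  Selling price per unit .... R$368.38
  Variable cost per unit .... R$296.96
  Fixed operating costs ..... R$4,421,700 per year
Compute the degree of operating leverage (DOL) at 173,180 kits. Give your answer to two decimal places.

1.56

At 173,180 units, contribution = 173,180 × R$71.42 = R$12,368,515.60.
Subtracting fixed costs: EBIT = R$12,368,515.60 − R$4,421,700 = R$7,946,815.60.
So DOL = total CM / EBIT = R$12,368,515.60 / R$7,946,815.60 = 1.5564.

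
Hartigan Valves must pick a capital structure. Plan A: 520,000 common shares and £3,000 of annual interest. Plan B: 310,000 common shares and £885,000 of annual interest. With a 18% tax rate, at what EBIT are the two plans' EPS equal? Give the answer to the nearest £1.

£2,187,000

Set EPS_A = EPS_B: (EBIT − £3,000)(1 − 0.18) ÷ 520,000 = (EBIT − £885,000)(1 − 0.18) ÷ 310,000.
Cancelling (1 − t) and cross-multiplying: 310,000·(EBIT − 3,000) = 520,000·(EBIT − 885,000).
Solving, EBIT = (885,000·520,000 − 3,000·310,000) / (520,000 − 310,000) = 459,270,000,000 / 210,000 = 2,187,000.00.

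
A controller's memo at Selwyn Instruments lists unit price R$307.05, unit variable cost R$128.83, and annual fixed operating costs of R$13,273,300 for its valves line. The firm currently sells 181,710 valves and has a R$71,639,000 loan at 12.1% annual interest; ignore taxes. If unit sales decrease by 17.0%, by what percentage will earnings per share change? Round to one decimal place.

-52.7%

At 181,710 units, contribution = 181,710 × R$178.22 = R$32,384,356.20.
EBIT = R$32,384,356.20 − R$13,273,300 = R$19,111,056.20.
After interest of R$8,668,319.00, pre-tax earnings = R$10,442,737.20.
DCL = total CM / (EBIT − I) = R$32,384,356.20 / R$10,442,737.20 = 3.1011.
%ΔEPS = DCL × %ΔSales = 3.1011 × -17.0% = -52.7%.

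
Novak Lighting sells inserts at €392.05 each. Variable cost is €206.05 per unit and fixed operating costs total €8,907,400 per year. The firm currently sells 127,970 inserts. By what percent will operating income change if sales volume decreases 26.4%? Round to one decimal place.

-42.2%

Contribution at this volume is 127,970 × €186.00 = €23,802,420.00.
EBIT = €23,802,420.00 − €8,907,400 = €14,895,020.00.
DOL = contribution ÷ EBIT = €23,802,420.00 ÷ €14,895,020.00 = 1.5980.
So EBIT moves 1.5980 × (-26.4%) = -42.2%.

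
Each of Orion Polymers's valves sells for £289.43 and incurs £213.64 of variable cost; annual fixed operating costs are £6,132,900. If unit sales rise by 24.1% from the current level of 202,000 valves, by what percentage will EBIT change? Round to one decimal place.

+40.2%

Contribution at this volume is 202,000 × £75.79 = £15,309,580.00.
EBIT = £15,309,580.00 − £6,132,900 = £9,176,680.00.
DOL = contribution ÷ EBIT = £15,309,580.00 ÷ £9,176,680.00 = 1.6683.
So EBIT moves 1.6683 × (+24.1%) = +40.2%.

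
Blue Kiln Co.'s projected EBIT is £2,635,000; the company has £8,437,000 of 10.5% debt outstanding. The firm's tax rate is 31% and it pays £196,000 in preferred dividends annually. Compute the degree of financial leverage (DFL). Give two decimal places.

Interest = £885,885.00.
Pre-tax preferred-dividend burden = £196,000 ÷ (1 − 0.31) = £284,057.97.
DFL = EBIT ÷ [EBIT − I − D_p/(1−t)] = £2,635,000 ÷ [£2,635,000 − £885,885.00 − £284,057.97] = £2,635,000 ÷ £1,465,057.03 = 1.7986.

1.80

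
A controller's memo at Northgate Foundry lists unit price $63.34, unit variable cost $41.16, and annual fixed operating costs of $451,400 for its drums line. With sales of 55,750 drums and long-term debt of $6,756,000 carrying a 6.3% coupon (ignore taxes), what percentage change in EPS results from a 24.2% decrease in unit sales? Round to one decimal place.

Total contribution margin = 55,750 × $22.18 = $1,236,535.00.
Subtracting fixed costs: EBIT = $1,236,535.00 − $451,400 = $785,135.00.
Interest = $425,628.00, so EBIT − I = $359,507.00.
Degree of combined leverage = contribution ÷ (EBIT − I) = $1,236,535.00 ÷ $359,507.00 = 3.4395.
EPS therefore changes by 3.4395 × (-24.2%) = -83.2%.

-83.2%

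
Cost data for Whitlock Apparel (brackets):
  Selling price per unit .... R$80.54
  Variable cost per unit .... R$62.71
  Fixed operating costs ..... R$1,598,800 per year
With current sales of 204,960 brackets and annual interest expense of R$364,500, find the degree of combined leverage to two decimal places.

Total contribution margin = 204,960 × R$17.83 = R$3,654,436.80.
Operating income = contribution − fixed costs = R$3,654,436.80 − R$1,598,800 = R$2,055,636.80. Interest = R$364,500.00, so EBIT − I = R$1,691,136.80.
Degree of total leverage = total CM / (EBIT − interest) = R$3,654,436.80 / R$1,691,136.80 = 2.1609.

2.16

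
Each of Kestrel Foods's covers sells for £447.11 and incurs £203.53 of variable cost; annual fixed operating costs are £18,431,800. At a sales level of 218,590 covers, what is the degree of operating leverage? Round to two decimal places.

At 218,590 units, contribution = 218,590 × £243.58 = £53,244,152.20.
Subtracting fixed costs: EBIT = £53,244,152.20 − £18,431,800 = £34,812,352.20.
DOL = contribution ÷ EBIT = £53,244,152.20 ÷ £34,812,352.20 = 1.5295.

1.53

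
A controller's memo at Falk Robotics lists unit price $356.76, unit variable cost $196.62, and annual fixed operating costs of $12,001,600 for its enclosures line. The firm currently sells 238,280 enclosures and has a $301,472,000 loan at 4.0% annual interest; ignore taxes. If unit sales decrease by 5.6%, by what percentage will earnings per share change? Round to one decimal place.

Contribution at this volume is 238,280 × $160.14 = $38,158,159.20.
Operating income = contribution − fixed costs = $38,158,159.20 − $12,001,600 = $26,156,559.20.
Interest = $12,058,880.00, so EBIT − I = $14,097,679.20.
Degree of combined leverage = contribution ÷ (EBIT − I) = $38,158,159.20 ÷ $14,097,679.20 = 2.7067.
%ΔEPS = DCL × %ΔSales = 2.7067 × -5.6% = -15.2%.

-15.2%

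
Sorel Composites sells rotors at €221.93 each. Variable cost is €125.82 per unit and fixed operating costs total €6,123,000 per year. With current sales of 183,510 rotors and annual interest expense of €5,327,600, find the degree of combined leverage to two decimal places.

2.85

At 183,510 units, contribution = 183,510 × €96.11 = €17,637,146.10.
EBIT = €17,637,146.10 − €6,123,000 = €11,514,146.10. Interest = €5,327,600.00, so EBIT − I = €6,186,546.10.
DCL = contribution ÷ (EBIT − I) = €17,637,146.10 ÷ €6,186,546.10 = 2.8509.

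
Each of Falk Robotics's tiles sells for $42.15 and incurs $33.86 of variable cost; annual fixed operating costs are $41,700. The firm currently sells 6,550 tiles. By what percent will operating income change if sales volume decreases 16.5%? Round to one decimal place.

-71.1%

At 6,550 units, contribution = 6,550 × $8.29 = $54,299.50.
EBIT = $54,299.50 − $41,700 = $12,599.50.
DOL = contribution ÷ EBIT = $54,299.50 ÷ $12,599.50 = 4.3097.
%ΔEBIT = DOL × %ΔSales = 4.3097 × -16.5% = -71.1%.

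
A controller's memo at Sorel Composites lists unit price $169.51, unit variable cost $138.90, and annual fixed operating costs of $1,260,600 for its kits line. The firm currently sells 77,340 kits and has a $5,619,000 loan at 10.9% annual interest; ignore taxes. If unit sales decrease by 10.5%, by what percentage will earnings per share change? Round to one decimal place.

Total contribution margin = 77,340 × $30.61 = $2,367,377.40.
EBIT = $2,367,377.40 − $1,260,600 = $1,106,777.40.
After interest of $612,471.00, pre-tax earnings = $494,306.40.
Degree of combined leverage = contribution ÷ (EBIT − I) = $2,367,377.40 ÷ $494,306.40 = 4.7893.
EPS therefore changes by 4.7893 × (-10.5%) = -50.3%.

-50.3%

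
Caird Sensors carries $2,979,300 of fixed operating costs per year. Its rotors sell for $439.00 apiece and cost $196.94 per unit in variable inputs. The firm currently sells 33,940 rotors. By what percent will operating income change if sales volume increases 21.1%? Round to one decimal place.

Total contribution margin = 33,940 × $242.06 = $8,215,516.40.
EBIT = $8,215,516.40 − $2,979,300 = $5,236,216.40.
Degree of operating leverage = $8,215,516.40 / $5,236,216.40 = 1.5690.
Operating income changes by 1.5690 × +21.1% = +33.1%.

+33.1%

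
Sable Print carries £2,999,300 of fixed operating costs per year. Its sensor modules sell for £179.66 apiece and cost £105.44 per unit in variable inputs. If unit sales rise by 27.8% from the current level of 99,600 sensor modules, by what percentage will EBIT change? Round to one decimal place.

Contribution at this volume is 99,600 × £74.22 = £7,392,312.00.
EBIT = £7,392,312.00 − £2,999,300 = £4,393,012.00.
So DOL = total CM / EBIT = £7,392,312.00 / £4,393,012.00 = 1.6827.
%ΔEBIT = DOL × %ΔSales = 1.6827 × +27.8% = +46.8%.

+46.8%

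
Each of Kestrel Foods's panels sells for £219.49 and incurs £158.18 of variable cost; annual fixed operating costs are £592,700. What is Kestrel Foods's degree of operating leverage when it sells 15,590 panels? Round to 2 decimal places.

Contribution at this volume is 15,590 × £61.31 = £955,822.90.
EBIT = £955,822.90 − £592,700 = £363,122.90.
Degree of operating leverage = £955,822.90 / £363,122.90 = 2.6322.

2.63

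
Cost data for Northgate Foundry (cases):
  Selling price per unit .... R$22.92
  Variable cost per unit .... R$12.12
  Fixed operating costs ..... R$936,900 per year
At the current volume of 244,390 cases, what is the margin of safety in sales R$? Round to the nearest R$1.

R$3,613,109

Unit CM = price − variable cost = R$22.92 − R$12.12 = R$10.80. Break-even units = R$936,900 ÷ R$10.80 = 86,750.00; break-even revenue = 86,750.00 × R$22.92 = R$1,988,310.00.
Actual sales revenue = 244,390 × R$22.92 = R$5,601,418.80.
Margin of safety = R$5,601,418.80 − R$1,988,310.00 = R$3,613,109.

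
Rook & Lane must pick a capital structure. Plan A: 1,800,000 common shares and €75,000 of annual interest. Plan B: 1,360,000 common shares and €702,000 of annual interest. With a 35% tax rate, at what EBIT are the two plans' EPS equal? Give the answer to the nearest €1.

€2,640,000

At indifference, (EBIT − 75,000)(1 − t)/1,800,000 = (EBIT − 702,000)(1 − t)/1,360,000.
The (1 − t) factor cancels: (EBIT − 75,000) × 1,360,000 = (EBIT − 702,000) × 1,800,000.
Solving, EBIT = (702,000·1,800,000 − 75,000·1,360,000) / (1,800,000 − 1,360,000) = 1,161,600,000,000 / 440,000 = 2,640,000.00.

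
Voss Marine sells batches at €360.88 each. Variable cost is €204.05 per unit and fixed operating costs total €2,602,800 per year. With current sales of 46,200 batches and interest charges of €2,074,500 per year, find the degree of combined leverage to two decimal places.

2.82

Total contribution margin = 46,200 × €156.83 = €7,245,546.00.
Operating income = contribution − fixed costs = €7,245,546.00 − €2,602,800 = €4,642,746.00. Interest = €2,074,500.00.
DOL = €7,245,546.00 ÷ €4,642,746.00 = 1.5606; DFL = €4,642,746.00 ÷ €2,568,246.00 = 1.8077.
DCL = DOL × DFL = 1.5606 × 1.8077 = 2.8211.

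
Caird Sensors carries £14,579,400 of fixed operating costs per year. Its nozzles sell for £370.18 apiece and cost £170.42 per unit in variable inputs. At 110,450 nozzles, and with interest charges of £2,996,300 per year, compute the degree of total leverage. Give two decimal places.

At 110,450 units, contribution = 110,450 × £199.76 = £22,063,492.00.
Subtracting fixed costs: EBIT = £22,063,492.00 − £14,579,400 = £7,484,092.00. Interest = £2,996,300.00.
DOL = £22,063,492.00 ÷ £7,484,092.00 = 2.9481; DFL = £7,484,092.00 ÷ £4,487,792.00 = 1.6677.
DCL = DOL × DFL = 2.9481 × 1.6677 = 4.9165.

4.92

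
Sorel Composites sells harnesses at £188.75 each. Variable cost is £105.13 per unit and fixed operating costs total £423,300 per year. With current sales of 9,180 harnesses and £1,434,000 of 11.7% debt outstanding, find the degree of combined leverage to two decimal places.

Total contribution margin = 9,180 × £83.62 = £767,631.60.
Subtracting fixed costs: EBIT = £767,631.60 − £423,300 = £344,331.60. Interest = £167,778.00, so EBIT − I = £176,553.60.
DCL = contribution ÷ (EBIT − I) = £767,631.60 ÷ £176,553.60 = 4.3479.

4.35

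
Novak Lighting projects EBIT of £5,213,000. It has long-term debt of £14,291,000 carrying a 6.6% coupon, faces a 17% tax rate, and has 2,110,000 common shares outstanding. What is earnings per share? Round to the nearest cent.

£1.68

Pre-tax income = £5,213,000 − £943,206.00 = £4,269,794.00.
Net income = £4,269,794.00 × (1 − 0.17) = £3,543,929.02.
Per share: £3,543,929.02 / 2,110,000 shares = £1.68.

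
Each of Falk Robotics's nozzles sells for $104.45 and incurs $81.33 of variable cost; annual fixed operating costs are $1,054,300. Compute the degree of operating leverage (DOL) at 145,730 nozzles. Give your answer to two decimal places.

Contribution at this volume is 145,730 × $23.12 = $3,369,277.60.
EBIT = $3,369,277.60 − $1,054,300 = $2,314,977.60.
So DOL = total CM / EBIT = $3,369,277.60 / $2,314,977.60 = 1.4554.

1.46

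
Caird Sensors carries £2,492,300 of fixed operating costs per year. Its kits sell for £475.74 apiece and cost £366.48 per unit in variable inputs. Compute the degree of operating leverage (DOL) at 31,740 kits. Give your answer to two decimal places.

3.55

Total contribution margin = 31,740 × £109.26 = £3,467,912.40.
Operating income = contribution − fixed costs = £3,467,912.40 − £2,492,300 = £975,612.40.
So DOL = total CM / EBIT = £3,467,912.40 / £975,612.40 = 3.5546.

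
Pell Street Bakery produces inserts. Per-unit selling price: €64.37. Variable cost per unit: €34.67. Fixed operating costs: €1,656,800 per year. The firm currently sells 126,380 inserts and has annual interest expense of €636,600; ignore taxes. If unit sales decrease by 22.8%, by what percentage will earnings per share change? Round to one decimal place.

Total contribution margin = 126,380 × €29.70 = €3,753,486.00.
Operating income = contribution − fixed costs = €3,753,486.00 − €1,656,800 = €2,096,686.00.
After interest of €636,600.00, pre-tax earnings = €1,460,086.00.
Degree of combined leverage = contribution ÷ (EBIT − I) = €3,753,486.00 ÷ €1,460,086.00 = 2.5707.
%ΔEPS = DCL × %ΔSales = 2.5707 × -22.8% = -58.6%.

-58.6%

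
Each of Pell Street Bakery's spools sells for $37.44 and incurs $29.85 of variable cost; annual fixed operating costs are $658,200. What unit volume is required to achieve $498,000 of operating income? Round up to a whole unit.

Each unit contributes $37.44 − $29.85 = $7.59.
Required volume = (fixed costs + target profit) ÷ CM = ($658,200 + $498,000) ÷ $7.59 = 152,332.02, so 152,333 spools.

152,333 spools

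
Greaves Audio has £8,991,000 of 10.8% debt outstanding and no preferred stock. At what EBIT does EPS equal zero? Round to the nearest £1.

£971,028

Annual interest = 10.8% × £8,991,000 = £971,028.00.
With no preferred dividends, EPS = 0 when EBIT exactly covers interest, so the financial break-even EBIT is £971,028.00.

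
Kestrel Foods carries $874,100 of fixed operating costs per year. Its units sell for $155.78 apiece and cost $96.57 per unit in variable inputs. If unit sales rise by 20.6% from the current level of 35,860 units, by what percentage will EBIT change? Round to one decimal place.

+35.0%

At 35,860 units, contribution = 35,860 × $59.21 = $2,123,270.60.
Subtracting fixed costs: EBIT = $2,123,270.60 − $874,100 = $1,249,170.60.
Degree of operating leverage = $2,123,270.60 / $1,249,170.60 = 1.6997.
So EBIT moves 1.6997 × (+20.6%) = +35.0%.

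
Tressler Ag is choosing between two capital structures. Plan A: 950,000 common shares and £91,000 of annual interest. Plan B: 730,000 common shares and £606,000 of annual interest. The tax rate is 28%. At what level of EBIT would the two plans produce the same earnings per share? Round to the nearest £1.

£2,314,864

At indifference, (EBIT − 91,000)(1 − t)/950,000 = (EBIT − 606,000)(1 − t)/730,000.
The (1 − t) factor cancels: (EBIT − 91,000) × 730,000 = (EBIT − 606,000) × 950,000.
Solving, EBIT = (606,000·950,000 − 91,000·730,000) / (950,000 − 730,000) = 509,270,000,000 / 220,000 = 2,314,863.64.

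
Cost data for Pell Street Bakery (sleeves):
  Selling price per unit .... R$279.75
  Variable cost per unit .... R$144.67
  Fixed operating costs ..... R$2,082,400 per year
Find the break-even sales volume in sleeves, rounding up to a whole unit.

15,417 sleeves

Unit CM = price − variable cost = R$279.75 − R$144.67 = R$135.08.
Break-even volume = fixed costs ÷ CM per unit = R$2,082,400 ÷ R$135.08 = 15,416.05, so 15,417 sleeves.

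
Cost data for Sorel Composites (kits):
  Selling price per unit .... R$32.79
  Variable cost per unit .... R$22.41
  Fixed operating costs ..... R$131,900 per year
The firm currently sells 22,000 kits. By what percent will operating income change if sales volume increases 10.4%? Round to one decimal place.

At 22,000 units, contribution = 22,000 × R$10.38 = R$228,360.00.
Subtracting fixed costs: EBIT = R$228,360.00 − R$131,900 = R$96,460.00.
DOL = contribution ÷ EBIT = R$228,360.00 ÷ R$96,460.00 = 2.3674.
Operating income changes by 2.3674 × +10.4% = +24.6%.

+24.6%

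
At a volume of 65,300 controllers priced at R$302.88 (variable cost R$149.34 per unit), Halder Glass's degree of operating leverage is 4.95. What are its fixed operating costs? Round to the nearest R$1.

Contribution at this volume is 65,300 × R$153.54 = R$10,026,162.00.
Since DOL = CM ÷ EBIT, EBIT = R$10,026,162.00 ÷ 4.95 = R$2,025,487.27.
Fixed costs = CM − EBIT = R$10,026,162.00 − R$2,025,487.27 = R$8,000,675.

R$8,000,675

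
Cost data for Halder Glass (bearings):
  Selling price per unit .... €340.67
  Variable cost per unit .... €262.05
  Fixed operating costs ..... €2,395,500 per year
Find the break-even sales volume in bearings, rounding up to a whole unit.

Contribution margin per unit = €340.67 − €262.05 = €78.62.
Break-even Q = €2,395,500 / €78.62 = 30,469.35 → 30,470 bearings.

30,470 bearings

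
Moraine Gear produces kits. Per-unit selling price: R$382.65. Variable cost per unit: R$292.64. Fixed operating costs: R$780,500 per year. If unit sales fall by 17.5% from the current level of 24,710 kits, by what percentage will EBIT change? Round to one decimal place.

-27.0%

Total contribution margin = 24,710 × R$90.01 = R$2,224,147.10.
Subtracting fixed costs: EBIT = R$2,224,147.10 − R$780,500 = R$1,443,647.10.
Degree of operating leverage = R$2,224,147.10 / R$1,443,647.10 = 1.5406.
%ΔEBIT = DOL × %ΔSales = 1.5406 × -17.5% = -27.0%.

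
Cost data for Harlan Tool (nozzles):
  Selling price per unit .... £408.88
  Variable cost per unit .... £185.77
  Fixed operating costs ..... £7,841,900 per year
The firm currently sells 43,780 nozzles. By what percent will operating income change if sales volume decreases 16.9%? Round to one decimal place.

-85.7%

At 43,780 units, contribution = 43,780 × £223.11 = £9,767,755.80.
Subtracting fixed costs: EBIT = £9,767,755.80 − £7,841,900 = £1,925,855.80.
DOL = contribution ÷ EBIT = £9,767,755.80 ÷ £1,925,855.80 = 5.0719.
So EBIT moves 5.0719 × (-16.9%) = -85.7%.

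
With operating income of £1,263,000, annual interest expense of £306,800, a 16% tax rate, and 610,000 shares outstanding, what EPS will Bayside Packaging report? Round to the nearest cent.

Interest = £306,800.00, so EBT = £1,263,000 − £306,800.00 = £956,200.00.
After tax at 16%: net income = £956,200.00 × 0.84 = £803,208.00.
Per share: £803,208.00 / 610,000 shares = £1.32.

£1.32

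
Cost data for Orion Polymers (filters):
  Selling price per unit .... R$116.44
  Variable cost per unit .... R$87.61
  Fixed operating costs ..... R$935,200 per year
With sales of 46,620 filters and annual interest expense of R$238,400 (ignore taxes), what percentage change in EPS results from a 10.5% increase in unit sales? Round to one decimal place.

+82.8%

At 46,620 units, contribution = 46,620 × R$28.83 = R$1,344,054.60.
Subtracting fixed costs: EBIT = R$1,344,054.60 − R$935,200 = R$408,854.60.
After interest of R$238,400.00, pre-tax earnings = R$170,454.60.
Degree of combined leverage = contribution ÷ (EBIT − I) = R$1,344,054.60 ÷ R$170,454.60 = 7.8851.
%ΔEPS = DCL × %ΔSales = 7.8851 × +10.5% = +82.8%.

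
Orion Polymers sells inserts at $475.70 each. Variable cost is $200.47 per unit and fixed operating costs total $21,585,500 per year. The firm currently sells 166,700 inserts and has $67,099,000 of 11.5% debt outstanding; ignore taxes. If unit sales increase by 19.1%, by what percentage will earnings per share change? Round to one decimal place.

+52.9%

Contribution at this volume is 166,700 × $275.23 = $45,880,841.00.
Subtracting fixed costs: EBIT = $45,880,841.00 − $21,585,500 = $24,295,341.00.
After interest of $7,716,385.00, pre-tax earnings = $16,578,956.00.
Degree of combined leverage = contribution ÷ (EBIT − I) = $45,880,841.00 ÷ $16,578,956.00 = 2.7674.
%ΔEPS = DCL × %ΔSales = 2.7674 × +19.1% = +52.9%.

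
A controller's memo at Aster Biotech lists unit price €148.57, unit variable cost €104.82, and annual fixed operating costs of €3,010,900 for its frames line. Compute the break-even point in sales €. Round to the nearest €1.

€10,224,672

Contribution margin per unit = €148.57 − €104.82 = €43.75, a CM ratio of €43.75 ÷ €148.57 = 0.2945.
Break-even sales = FC ÷ CM ratio = €3,010,900 × €148.57 / €43.75 = €10,224,672.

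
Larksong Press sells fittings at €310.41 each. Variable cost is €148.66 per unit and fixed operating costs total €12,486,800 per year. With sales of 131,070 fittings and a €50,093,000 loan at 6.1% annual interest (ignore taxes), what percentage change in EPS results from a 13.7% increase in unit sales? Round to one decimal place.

+51.3%

At 131,070 units, contribution = 131,070 × €161.75 = €21,200,572.50.
EBIT = €21,200,572.50 − €12,486,800 = €8,713,772.50.
Interest = €3,055,673.00, so EBIT − I = €5,658,099.50.
DCL = total CM / (EBIT − I) = €21,200,572.50 / €5,658,099.50 = 3.7469.
EPS therefore changes by 3.7469 × (+13.7%) = +51.3%.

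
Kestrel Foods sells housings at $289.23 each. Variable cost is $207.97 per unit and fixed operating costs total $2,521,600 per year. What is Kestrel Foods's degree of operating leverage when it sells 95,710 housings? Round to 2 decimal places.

Contribution at this volume is 95,710 × $81.26 = $7,777,394.60.
Operating income = contribution − fixed costs = $7,777,394.60 − $2,521,600 = $5,255,794.60.
So DOL = total CM / EBIT = $7,777,394.60 / $5,255,794.60 = 1.4798.

1.48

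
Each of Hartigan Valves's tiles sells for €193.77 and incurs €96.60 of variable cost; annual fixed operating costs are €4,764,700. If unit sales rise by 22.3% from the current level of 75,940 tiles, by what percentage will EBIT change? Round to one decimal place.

+62.9%

Contribution at this volume is 75,940 × €97.17 = €7,379,089.80.
Operating income = contribution − fixed costs = €7,379,089.80 − €4,764,700 = €2,614,389.80.
DOL = contribution ÷ EBIT = €7,379,089.80 ÷ €2,614,389.80 = 2.8225.
So EBIT moves 2.8225 × (+22.3%) = +62.9%.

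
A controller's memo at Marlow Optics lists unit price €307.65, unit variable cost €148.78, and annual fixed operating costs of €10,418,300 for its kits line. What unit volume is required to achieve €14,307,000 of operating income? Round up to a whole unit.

155,633 kits

Contribution margin per unit = €307.65 − €148.78 = €158.87.
Need Q such that Q × €158.87 − €10,418,300 = €14,307,000, i.e. Q = €24,725,300 / €158.87 = 155,632.28 → 155,633.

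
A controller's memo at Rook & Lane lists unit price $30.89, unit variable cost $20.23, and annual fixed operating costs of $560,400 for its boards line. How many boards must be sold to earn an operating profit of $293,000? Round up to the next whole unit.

80,057 boards

Each unit contributes $30.89 − $20.23 = $10.66.
Required volume = (fixed costs + target profit) ÷ CM = ($560,400 + $293,000) ÷ $10.66 = 80,056.29, so 80,057 boards.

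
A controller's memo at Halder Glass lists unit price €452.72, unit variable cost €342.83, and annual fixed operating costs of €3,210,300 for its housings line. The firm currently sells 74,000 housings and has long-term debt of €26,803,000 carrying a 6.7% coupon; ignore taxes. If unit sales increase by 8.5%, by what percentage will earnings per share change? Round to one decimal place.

+22.1%

At 74,000 units, contribution = 74,000 × €109.89 = €8,131,860.00.
EBIT = €8,131,860.00 − €3,210,300 = €4,921,560.00.
After interest of €1,795,801.00, pre-tax earnings = €3,125,759.00.
Degree of combined leverage = contribution ÷ (EBIT − I) = €8,131,860.00 ÷ €3,125,759.00 = 2.6016.
%ΔEPS = DCL × %ΔSales = 2.6016 × +8.5% = +22.1%.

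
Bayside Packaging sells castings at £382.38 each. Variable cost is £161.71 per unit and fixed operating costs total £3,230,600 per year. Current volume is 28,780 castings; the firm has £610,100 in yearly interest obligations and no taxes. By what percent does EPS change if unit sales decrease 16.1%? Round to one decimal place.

At 28,780 units, contribution = 28,780 × £220.67 = £6,350,882.60.
Operating income = contribution − fixed costs = £6,350,882.60 − £3,230,600 = £3,120,282.60.
Interest = £610,100.00, so EBIT − I = £2,510,182.60.
DCL = total CM / (EBIT − I) = £6,350,882.60 / £2,510,182.60 = 2.5300.
EPS therefore changes by 2.5300 × (-16.1%) = -40.7%.

-40.7%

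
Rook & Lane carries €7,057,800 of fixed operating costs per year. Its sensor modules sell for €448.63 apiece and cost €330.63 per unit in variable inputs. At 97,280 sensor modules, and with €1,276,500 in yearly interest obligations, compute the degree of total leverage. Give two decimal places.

3.65

At 97,280 units, contribution = 97,280 × €118.00 = €11,479,040.00.
EBIT = €11,479,040.00 − €7,057,800 = €4,421,240.00. Interest = €1,276,500.00.
DOL = €11,479,040.00 ÷ €4,421,240.00 = 2.5963; DFL = €4,421,240.00 ÷ €3,144,740.00 = 1.4059.
Combined leverage = 2.5963 × 1.4059 = 3.6501.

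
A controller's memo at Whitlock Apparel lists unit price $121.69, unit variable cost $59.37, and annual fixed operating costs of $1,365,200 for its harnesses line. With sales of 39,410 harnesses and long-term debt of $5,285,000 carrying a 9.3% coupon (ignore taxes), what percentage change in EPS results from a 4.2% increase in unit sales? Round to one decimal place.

+17.2%

At 39,410 units, contribution = 39,410 × $62.32 = $2,456,031.20.
EBIT = $2,456,031.20 − $1,365,200 = $1,090,831.20.
After interest of $491,505.00, pre-tax earnings = $599,326.20.
DCL = total CM / (EBIT − I) = $2,456,031.20 / $599,326.20 = 4.0980.
EPS therefore changes by 4.0980 × (+4.2%) = +17.2%.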